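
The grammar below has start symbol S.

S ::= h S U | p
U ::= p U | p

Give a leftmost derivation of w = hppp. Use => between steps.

S => hSU => hpU => hppU => hppp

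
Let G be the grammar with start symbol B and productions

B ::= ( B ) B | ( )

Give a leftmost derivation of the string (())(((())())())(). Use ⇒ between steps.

B ⇒ (B)B   [B ::= ( B ) B]
(B)B ⇒ (())B   [B ::= ( )]
(())B ⇒ (())(B)B   [B ::= ( B ) B]
(())(B)B ⇒ (())((B)B)B   [B ::= ( B ) B]
(())((B)B)B ⇒ (())(((B)B)B)B   [B ::= ( B ) B]
(())(((B)B)B)B ⇒ (())(((())B)B)B   [B ::= ( )]
(())(((())B)B)B ⇒ (())(((())())B)B   [B ::= ( )]
(())(((())())B)B ⇒ (())(((())())())B   [B ::= ( )]
(())(((())())())B ⇒ (())(((())())())()   [B ::= ( )]

B⇒(B)B⇒(())B⇒(())(B)B⇒(())((B)B)B⇒(())(((B)B)B)B⇒(())(((())B)B)B⇒(())(((())())B)B⇒(())(((())())())B⇒(())(((())())())()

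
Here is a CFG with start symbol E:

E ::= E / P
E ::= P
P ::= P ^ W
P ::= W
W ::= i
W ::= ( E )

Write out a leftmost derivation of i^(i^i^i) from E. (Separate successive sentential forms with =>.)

E=>P=>P^W=>W^W=>i^W=>i^(E)=>i^(P)=>i^(P^W)=>i^(P^W^W)=>i^(W^W^W)=>i^(i^W^W)=>i^(i^i^W)=>i^(i^i^i)

E => P   [E ::= P]
P => P^W   [P ::= P ^ W]
P^W => W^W   [P ::= W]
W^W => i^W   [W ::= i]
i^W => i^(E)   [W ::= ( E )]
i^(E) => i^(P)   [E ::= P]
i^(P) => i^(P^W)   [P ::= P ^ W]
i^(P^W) => i^(P^W^W)   [P ::= P ^ W]
i^(P^W^W) => i^(W^W^W)   [P ::= W]
i^(W^W^W) => i^(i^W^W)   [W ::= i]
i^(i^W^W) => i^(i^i^W)   [W ::= i]
i^(i^i^W) => i^(i^i^i)   [W ::= i]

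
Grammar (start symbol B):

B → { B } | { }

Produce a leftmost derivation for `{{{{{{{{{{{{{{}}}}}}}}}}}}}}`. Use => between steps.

B => {B} => {{B}} => {{{B}}} => {{{{B}}}} => {{{{{B}}}}} => {{{{{{B}}}}}} => {{{{{{{B}}}}}}} => {{{{{{{{B}}}}}}}} => {{{{{{{{{B}}}}}}}}} => {{{{{{{{{{B}}}}}}}}}} => {{{{{{{{{{{B}}}}}}}}}}} => {{{{{{{{{{{{B}}}}}}}}}}}} => {{{{{{{{{{{{{B}}}}}}}}}}}}} => {{{{{{{{{{{{{{}}}}}}}}}}}}}}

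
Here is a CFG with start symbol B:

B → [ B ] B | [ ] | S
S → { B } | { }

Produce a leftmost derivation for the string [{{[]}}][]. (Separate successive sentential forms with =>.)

B => [B]B   [B → [ B ] B]
[B]B => [S]B   [B → S]
[S]B => [{B}]B   [S → { B }]
[{B}]B => [{S}]B   [B → S]
[{S}]B => [{{B}}]B   [S → { B }]
[{{B}}]B => [{{[]}}]B   [B → [ ]]
[{{[]}}]B => [{{[]}}][]   [B → [ ]]

B=>[B]B=>[S]B=>[{B}]B=>[{S}]B=>[{{B}}]B=>[{{[]}}]B=>[{{[]}}][]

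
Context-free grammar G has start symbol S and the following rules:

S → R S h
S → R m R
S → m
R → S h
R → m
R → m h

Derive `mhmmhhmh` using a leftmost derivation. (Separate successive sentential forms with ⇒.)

S ⇒ RSh ⇒ ShSh ⇒ RmRhSh ⇒ mhmRhSh ⇒ mhmmhhSh ⇒ mhmmhhmh

S ⇒ RSh   [S → R S h]
RSh ⇒ ShSh   [R → S h]
ShSh ⇒ RmRhSh   [S → R m R]
RmRhSh ⇒ mhmRhSh   [R → m h]
mhmRhSh ⇒ mhmmhhSh   [R → m h]
mhmmhhSh ⇒ mhmmhhmh   [S → m]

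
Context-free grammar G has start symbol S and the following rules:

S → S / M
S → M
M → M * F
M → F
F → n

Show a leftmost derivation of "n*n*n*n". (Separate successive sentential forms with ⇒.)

S ⇒ M   [S → M]
M ⇒ M*F   [M → M * F]
M*F ⇒ M*F*F   [M → M * F]
M*F*F ⇒ M*F*F*F   [M → M * F]
M*F*F*F ⇒ F*F*F*F   [M → F]
F*F*F*F ⇒ n*F*F*F   [F → n]
n*F*F*F ⇒ n*n*F*F   [F → n]
n*n*F*F ⇒ n*n*n*F   [F → n]
n*n*n*F ⇒ n*n*n*n   [F → n]

S ⇒ M ⇒ M*F ⇒ M*F*F ⇒ M*F*F*F ⇒ F*F*F*F ⇒ n*F*F*F ⇒ n*n*F*F ⇒ n*n*n*F ⇒ n*n*n*n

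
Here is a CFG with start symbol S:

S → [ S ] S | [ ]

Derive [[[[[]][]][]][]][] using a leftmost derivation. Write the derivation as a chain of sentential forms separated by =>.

S => [S]S => [[S]S]S => [[[S]S]S]S => [[[[S]S]S]S]S => [[[[[]]S]S]S]S => [[[[[]][]]S]S]S => [[[[[]][]][]]S]S => [[[[[]][]][]][]]S => [[[[[]][]][]][]][]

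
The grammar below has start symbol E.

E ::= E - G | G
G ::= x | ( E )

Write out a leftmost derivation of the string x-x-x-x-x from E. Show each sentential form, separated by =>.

E => E-G   [E ::= E - G]
E-G => E-G-G   [E ::= E - G]
E-G-G => E-G-G-G   [E ::= E - G]
E-G-G-G => E-G-G-G-G   [E ::= E - G]
E-G-G-G-G => G-G-G-G-G   [E ::= G]
G-G-G-G-G => x-G-G-G-G   [G ::= x]
x-G-G-G-G => x-x-G-G-G   [G ::= x]
x-x-G-G-G => x-x-x-G-G   [G ::= x]
x-x-x-G-G => x-x-x-x-G   [G ::= x]
x-x-x-x-G => x-x-x-x-x   [G ::= x]

E => E-G => E-G-G => E-G-G-G => E-G-G-G-G => G-G-G-G-G => x-G-G-G-G => x-x-G-G-G => x-x-x-G-G => x-x-x-x-G => x-x-x-x-x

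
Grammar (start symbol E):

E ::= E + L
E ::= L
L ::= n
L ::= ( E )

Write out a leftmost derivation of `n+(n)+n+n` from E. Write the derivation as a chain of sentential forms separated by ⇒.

E ⇒ E+L   [E ::= E + L]
E+L ⇒ E+L+L   [E ::= E + L]
E+L+L ⇒ E+L+L+L   [E ::= E + L]
E+L+L+L ⇒ L+L+L+L   [E ::= L]
L+L+L+L ⇒ n+L+L+L   [L ::= n]
n+L+L+L ⇒ n+(E)+L+L   [L ::= ( E )]
n+(E)+L+L ⇒ n+(L)+L+L   [E ::= L]
n+(L)+L+L ⇒ n+(n)+L+L   [L ::= n]
n+(n)+L+L ⇒ n+(n)+n+L   [L ::= n]
n+(n)+n+L ⇒ n+(n)+n+n   [L ::= n]

E⇒E+L⇒E+L+L⇒E+L+L+L⇒L+L+L+L⇒n+L+L+L⇒n+(E)+L+L⇒n+(L)+L+L⇒n+(n)+L+L⇒n+(n)+n+L⇒n+(n)+n+n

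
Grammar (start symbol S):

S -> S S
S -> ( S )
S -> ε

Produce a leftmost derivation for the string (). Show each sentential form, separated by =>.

S => SS   [S -> S S]
SS => SSS   [S -> S S]
SSS => (S)SS   [S -> ( S )]
(S)SS => ()SS   [S -> ε]
()SS => ()S   [S -> ε]
()S => ()   [S -> ε]

S=>SS=>SSS=>(S)SS=>()SS=>()S=>()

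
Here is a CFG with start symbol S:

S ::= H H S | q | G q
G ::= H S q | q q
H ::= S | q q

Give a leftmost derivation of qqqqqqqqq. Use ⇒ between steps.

S ⇒ HHS ⇒ qqHS ⇒ qqSS ⇒ qqHHSS ⇒ qqSHSS ⇒ qqqHSS ⇒ qqqSSS ⇒ qqqHHSSS ⇒ qqqSHSSS ⇒ qqqqHSSS ⇒ qqqqqqSSS ⇒ qqqqqqqSS ⇒ qqqqqqqqS ⇒ qqqqqqqqq

S ⇒ HHS   [S ::= H H S]
HHS ⇒ qqHS   [H ::= q q]
qqHS ⇒ qqSS   [H ::= S]
qqSS ⇒ qqHHSS   [S ::= H H S]
qqHHSS ⇒ qqSHSS   [H ::= S]
qqSHSS ⇒ qqqHSS   [S ::= q]
qqqHSS ⇒ qqqSSS   [H ::= S]
qqqSSS ⇒ qqqHHSSS   [S ::= H H S]
qqqHHSSS ⇒ qqqSHSSS   [H ::= S]
qqqSHSSS ⇒ qqqqHSSS   [S ::= q]
qqqqHSSS ⇒ qqqqqqSSS   [H ::= q q]
qqqqqqSSS ⇒ qqqqqqqSS   [S ::= q]
qqqqqqqSS ⇒ qqqqqqqqS   [S ::= q]
qqqqqqqqS ⇒ qqqqqqqqq   [S ::= q]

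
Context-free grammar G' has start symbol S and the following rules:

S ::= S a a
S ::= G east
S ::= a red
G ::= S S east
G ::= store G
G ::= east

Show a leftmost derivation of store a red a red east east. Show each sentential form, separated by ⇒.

S ⇒ G east   [S ::= G east]
G east ⇒ store G east   [G ::= store G]
store G east ⇒ store S S east east   [G ::= S S east]
store S S east east ⇒ store a red S east east   [S ::= a red]
store a red S east east ⇒ store a red a red east east   [S ::= a red]

S ⇒ G east ⇒ store G east ⇒ store S S east east ⇒ store a red S east east ⇒ store a red a red east east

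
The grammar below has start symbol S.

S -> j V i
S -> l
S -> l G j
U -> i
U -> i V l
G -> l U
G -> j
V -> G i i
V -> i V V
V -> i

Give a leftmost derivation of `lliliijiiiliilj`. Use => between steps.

S => lGj => llUj => lliVlj => lliGiilj => llilUiilj => lliliVliilj => lliliiVVliilj => lliliiGiiVliilj => lliliijiiVliilj => lliliijiiiliilj

S => lGj   [S -> l G j]
lGj => llUj   [G -> l U]
llUj => lliVlj   [U -> i V l]
lliVlj => lliGiilj   [V -> G i i]
lliGiilj => llilUiilj   [G -> l U]
llilUiilj => lliliVliilj   [U -> i V l]
lliliVliilj => lliliiVVliilj   [V -> i V V]
lliliiVVliilj => lliliiGiiVliilj   [V -> G i i]
lliliiGiiVliilj => lliliijiiVliilj   [G -> j]
lliliijiiVliilj => lliliijiiiliilj   [V -> i]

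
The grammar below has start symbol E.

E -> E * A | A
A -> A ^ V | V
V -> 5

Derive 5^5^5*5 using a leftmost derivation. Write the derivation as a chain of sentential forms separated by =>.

E => E*A => A*A => A^V*A => A^V^V*A => V^V^V*A => 5^V^V*A => 5^5^V*A => 5^5^5*A => 5^5^5*V => 5^5^5*5

E => E*A   [E -> E * A]
E*A => A*A   [E -> A]
A*A => A^V*A   [A -> A ^ V]
A^V*A => A^V^V*A   [A -> A ^ V]
A^V^V*A => V^V^V*A   [A -> V]
V^V^V*A => 5^V^V*A   [V -> 5]
5^V^V*A => 5^5^V*A   [V -> 5]
5^5^V*A => 5^5^5*A   [V -> 5]
5^5^5*A => 5^5^5*V   [A -> V]
5^5^5*V => 5^5^5*5   [V -> 5]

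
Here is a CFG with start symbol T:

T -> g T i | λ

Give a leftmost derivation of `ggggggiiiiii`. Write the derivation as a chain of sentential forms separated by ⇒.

T ⇒ gTi ⇒ ggTii ⇒ gggTiii ⇒ ggggTiiii ⇒ gggggTiiiii ⇒ ggggggTiiiiii ⇒ ggggggiiiiii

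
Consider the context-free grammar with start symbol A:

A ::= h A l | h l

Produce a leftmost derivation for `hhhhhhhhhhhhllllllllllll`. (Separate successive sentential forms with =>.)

A => hAl => hhAll => hhhAlll => hhhhAllll => hhhhhAlllll => hhhhhhAllllll => hhhhhhhAlllllll => hhhhhhhhAllllllll => hhhhhhhhhAlllllllll => hhhhhhhhhhAllllllllll => hhhhhhhhhhhAlllllllllll => hhhhhhhhhhhhllllllllllll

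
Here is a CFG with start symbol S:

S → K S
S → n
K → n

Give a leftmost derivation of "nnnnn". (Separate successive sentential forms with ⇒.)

S ⇒ KS ⇒ nS ⇒ nKS ⇒ nnS ⇒ nnKS ⇒ nnnS ⇒ nnnKS ⇒ nnnnS ⇒ nnnnn

S ⇒ KS   [S → K S]
KS ⇒ nS   [K → n]
nS ⇒ nKS   [S → K S]
nKS ⇒ nnS   [K → n]
nnS ⇒ nnKS   [S → K S]
nnKS ⇒ nnnS   [K → n]
nnnS ⇒ nnnKS   [S → K S]
nnnKS ⇒ nnnnS   [K → n]
nnnnS ⇒ nnnnn   [S → n]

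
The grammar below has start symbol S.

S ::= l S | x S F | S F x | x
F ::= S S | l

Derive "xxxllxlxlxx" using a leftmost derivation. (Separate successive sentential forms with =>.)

S => xSF => xxSFF => xxxFF => xxxlF => xxxlSS => xxxlSFxS => xxxlSFxFxS => xxxllSFxFxS => xxxllxFxFxS => xxxllxlxFxS => xxxllxlxlxS => xxxllxlxlxx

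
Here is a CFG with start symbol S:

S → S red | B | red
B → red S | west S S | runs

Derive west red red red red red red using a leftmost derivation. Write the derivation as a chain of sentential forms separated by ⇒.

S ⇒ B ⇒ west S S ⇒ west red S ⇒ west red S red ⇒ west red B red ⇒ west red red S red ⇒ west red red S red red ⇒ west red red S red red red ⇒ west red red red red red red

S ⇒ B   [S → B]
B ⇒ west S S   [B → west S S]
west S S ⇒ west red S   [S → red]
west red S ⇒ west red S red   [S → S red]
west red S red ⇒ west red B red   [S → B]
west red B red ⇒ west red red S red   [B → red S]
west red red S red ⇒ west red red S red red   [S → S red]
west red red S red red ⇒ west red red S red red red   [S → S red]
west red red S red red red ⇒ west red red red red red red   [S → red]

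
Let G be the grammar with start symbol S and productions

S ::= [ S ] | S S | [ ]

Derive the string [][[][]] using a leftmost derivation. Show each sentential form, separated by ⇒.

S ⇒ SS   [S ::= S S]
SS ⇒ []S   [S ::= [ ]]
[]S ⇒ [][S]   [S ::= [ S ]]
[][S] ⇒ [][SS]   [S ::= S S]
[][SS] ⇒ [][[]S]   [S ::= [ ]]
[][[]S] ⇒ [][[][]]   [S ::= [ ]]

S ⇒ SS ⇒ []S ⇒ [][S] ⇒ [][SS] ⇒ [][[]S] ⇒ [][[][]]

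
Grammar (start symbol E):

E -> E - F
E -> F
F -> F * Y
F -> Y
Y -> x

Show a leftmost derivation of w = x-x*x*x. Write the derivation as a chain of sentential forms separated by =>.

E => E-F => F-F => Y-F => x-F => x-F*Y => x-F*Y*Y => x-Y*Y*Y => x-x*Y*Y => x-x*x*Y => x-x*x*x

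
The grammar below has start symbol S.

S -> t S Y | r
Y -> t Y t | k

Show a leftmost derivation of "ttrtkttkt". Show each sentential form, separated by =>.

S => tSY   [S -> t S Y]
tSY => ttSYY   [S -> t S Y]
ttSYY => ttrYY   [S -> r]
ttrYY => ttrtYtY   [Y -> t Y t]
ttrtYtY => ttrtktY   [Y -> k]
ttrtktY => ttrtkttYt   [Y -> t Y t]
ttrtkttYt => ttrtkttkt   [Y -> k]

S => tSY => ttSYY => ttrYY => ttrtYtY => ttrtktY => ttrtkttYt => ttrtkttkt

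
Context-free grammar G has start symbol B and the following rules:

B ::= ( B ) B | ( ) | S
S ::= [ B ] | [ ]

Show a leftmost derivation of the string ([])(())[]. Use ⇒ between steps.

B ⇒ (B)B ⇒ (S)B ⇒ ([])B ⇒ ([])(B)B ⇒ ([])(())B ⇒ ([])(())S ⇒ ([])(())[]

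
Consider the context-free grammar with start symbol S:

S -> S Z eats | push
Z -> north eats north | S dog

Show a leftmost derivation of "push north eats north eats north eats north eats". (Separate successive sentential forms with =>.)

S => S Z eats   [S -> S Z eats]
S Z eats => S Z eats Z eats   [S -> S Z eats]
S Z eats Z eats => push Z eats Z eats   [S -> push]
push Z eats Z eats => push north eats north eats Z eats   [Z -> north eats north]
push north eats north eats Z eats => push north eats north eats north eats north eats   [Z -> north eats north]

S => S Z eats => S Z eats Z eats => push Z eats Z eats => push north eats north eats Z eats => push north eats north eats north eats north eats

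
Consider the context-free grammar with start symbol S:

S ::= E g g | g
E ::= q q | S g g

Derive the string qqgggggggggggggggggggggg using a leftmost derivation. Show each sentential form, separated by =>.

S=>Egg=>Sgggg=>Egggggg=>Sgggggggg=>Egggggggggg=>Sgggggggggggg=>Egggggggggggggg=>Sgggggggggggggggg=>Egggggggggggggggggg=>Sgggggggggggggggggggg=>Egggggggggggggggggggggg=>qqgggggggggggggggggggggg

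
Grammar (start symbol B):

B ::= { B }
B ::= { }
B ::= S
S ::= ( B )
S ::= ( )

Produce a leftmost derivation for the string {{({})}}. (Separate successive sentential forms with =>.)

B=>{B}=>{{B}}=>{{S}}=>{{(B)}}=>{{({})}}

B => {B}   [B ::= { B }]
{B} => {{B}}   [B ::= { B }]
{{B}} => {{S}}   [B ::= S]
{{S}} => {{(B)}}   [S ::= ( B )]
{{(B)}} => {{({})}}   [B ::= { }]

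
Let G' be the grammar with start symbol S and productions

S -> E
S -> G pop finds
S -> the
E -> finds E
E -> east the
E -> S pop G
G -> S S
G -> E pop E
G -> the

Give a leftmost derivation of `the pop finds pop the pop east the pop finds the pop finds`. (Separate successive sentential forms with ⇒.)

S ⇒ G pop finds   [S -> G pop finds]
G pop finds ⇒ S S pop finds   [G -> S S]
S S pop finds ⇒ G pop finds S pop finds   [S -> G pop finds]
G pop finds S pop finds ⇒ E pop E pop finds S pop finds   [G -> E pop E]
E pop E pop finds S pop finds ⇒ S pop G pop E pop finds S pop finds   [E -> S pop G]
S pop G pop E pop finds S pop finds ⇒ G pop finds pop G pop E pop finds S pop finds   [S -> G pop finds]
G pop finds pop G pop E pop finds S pop finds ⇒ the pop finds pop G pop E pop finds S pop finds   [G -> the]
the pop finds pop G pop E pop finds S pop finds ⇒ the pop finds pop the pop E pop finds S pop finds   [G -> the]
the pop finds pop the pop E pop finds S pop finds ⇒ the pop finds pop the pop east the pop finds S pop finds   [E -> east the]
the pop finds pop the pop east the pop finds S pop finds ⇒ the pop finds pop the pop east the pop finds the pop finds   [S -> the]

S ⇒ G pop finds ⇒ S S pop finds ⇒ G pop finds S pop finds ⇒ E pop E pop finds S pop finds ⇒ S pop G pop E pop finds S pop finds ⇒ G pop finds pop G pop E pop finds S pop finds ⇒ the pop finds pop G pop E pop finds S pop finds ⇒ the pop finds pop the pop E pop finds S pop finds ⇒ the pop finds pop the pop east the pop finds S pop finds ⇒ the pop finds pop the pop east the pop finds the pop finds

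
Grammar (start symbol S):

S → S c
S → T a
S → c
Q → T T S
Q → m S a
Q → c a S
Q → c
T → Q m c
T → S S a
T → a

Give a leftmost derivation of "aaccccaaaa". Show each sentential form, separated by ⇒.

S ⇒ Ta   [S → T a]
Ta ⇒ SSaa   [T → S S a]
SSaa ⇒ ScSaa   [S → S c]
ScSaa ⇒ SccSaa   [S → S c]
SccSaa ⇒ TaccSaa   [S → T a]
TaccSaa ⇒ aaccSaa   [T → a]
aaccSaa ⇒ aaccTaaa   [S → T a]
aaccTaaa ⇒ aaccSSaaaa   [T → S S a]
aaccSSaaaa ⇒ aacccSaaaa   [S → c]
aacccSaaaa ⇒ aaccccaaaa   [S → c]

S ⇒ Ta ⇒ SSaa ⇒ ScSaa ⇒ SccSaa ⇒ TaccSaa ⇒ aaccSaa ⇒ aaccTaaa ⇒ aaccSSaaaa ⇒ aacccSaaaa ⇒ aaccccaaaa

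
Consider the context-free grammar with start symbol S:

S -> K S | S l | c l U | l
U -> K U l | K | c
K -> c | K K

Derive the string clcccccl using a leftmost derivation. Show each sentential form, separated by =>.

S => clU => clKUl => clKKUl => clKKKUl => clKKKKUl => clcKKKUl => clccKKUl => clcccKUl => clccccUl => clcccccl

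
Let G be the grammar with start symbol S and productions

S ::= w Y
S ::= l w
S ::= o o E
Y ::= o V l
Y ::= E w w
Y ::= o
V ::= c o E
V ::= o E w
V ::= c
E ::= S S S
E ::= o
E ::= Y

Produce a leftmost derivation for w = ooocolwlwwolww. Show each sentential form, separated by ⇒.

S ⇒ ooE ⇒ ooY ⇒ ooEww ⇒ ooYww ⇒ oooVlww ⇒ ooocoElww ⇒ ooocoSSSlww ⇒ ooocolwSSlww ⇒ ooocolwlwSlww ⇒ ooocolwlwwYlww ⇒ ooocolwlwwolww

S ⇒ ooE   [S ::= o o E]
ooE ⇒ ooY   [E ::= Y]
ooY ⇒ ooEww   [Y ::= E w w]
ooEww ⇒ ooYww   [E ::= Y]
ooYww ⇒ oooVlww   [Y ::= o V l]
oooVlww ⇒ ooocoElww   [V ::= c o E]
ooocoElww ⇒ ooocoSSSlww   [E ::= S S S]
ooocoSSSlww ⇒ ooocolwSSlww   [S ::= l w]
ooocolwSSlww ⇒ ooocolwlwSlww   [S ::= l w]
ooocolwlwSlww ⇒ ooocolwlwwYlww   [S ::= w Y]
ooocolwlwwYlww ⇒ ooocolwlwwolww   [Y ::= o]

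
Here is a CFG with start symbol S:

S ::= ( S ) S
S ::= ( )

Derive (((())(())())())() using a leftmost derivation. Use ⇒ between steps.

S ⇒ (S)S   [S ::= ( S ) S]
(S)S ⇒ ((S)S)S   [S ::= ( S ) S]
((S)S)S ⇒ (((S)S)S)S   [S ::= ( S ) S]
(((S)S)S)S ⇒ (((())S)S)S   [S ::= ( )]
(((())S)S)S ⇒ (((())(S)S)S)S   [S ::= ( S ) S]
(((())(S)S)S)S ⇒ (((())(())S)S)S   [S ::= ( )]
(((())(())S)S)S ⇒ (((())(())())S)S   [S ::= ( )]
(((())(())())S)S ⇒ (((())(())())())S   [S ::= ( )]
(((())(())())())S ⇒ (((())(())())())()   [S ::= ( )]

S ⇒ (S)S ⇒ ((S)S)S ⇒ (((S)S)S)S ⇒ (((())S)S)S ⇒ (((())(S)S)S)S ⇒ (((())(())S)S)S ⇒ (((())(())())S)S ⇒ (((())(())())())S ⇒ (((())(())())())()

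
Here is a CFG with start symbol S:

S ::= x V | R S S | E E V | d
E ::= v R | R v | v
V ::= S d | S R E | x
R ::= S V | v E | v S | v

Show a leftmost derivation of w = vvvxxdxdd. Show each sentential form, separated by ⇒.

S⇒RSS⇒SVSS⇒RSSVSS⇒vESSVSS⇒vRvSSVSS⇒vvvSSVSS⇒vvvxVSVSS⇒vvvxxSVSS⇒vvvxxdVSS⇒vvvxxdxSS⇒vvvxxdxdS⇒vvvxxdxdd

S ⇒ RSS   [S ::= R S S]
RSS ⇒ SVSS   [R ::= S V]
SVSS ⇒ RSSVSS   [S ::= R S S]
RSSVSS ⇒ vESSVSS   [R ::= v E]
vESSVSS ⇒ vRvSSVSS   [E ::= R v]
vRvSSVSS ⇒ vvvSSVSS   [R ::= v]
vvvSSVSS ⇒ vvvxVSVSS   [S ::= x V]
vvvxVSVSS ⇒ vvvxxSVSS   [V ::= x]
vvvxxSVSS ⇒ vvvxxdVSS   [S ::= d]
vvvxxdVSS ⇒ vvvxxdxSS   [V ::= x]
vvvxxdxSS ⇒ vvvxxdxdS   [S ::= d]
vvvxxdxdS ⇒ vvvxxdxdd   [S ::= d]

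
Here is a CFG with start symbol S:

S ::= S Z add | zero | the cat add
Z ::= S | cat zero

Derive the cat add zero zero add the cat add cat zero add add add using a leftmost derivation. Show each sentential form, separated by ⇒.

S ⇒ S Z add ⇒ the cat add Z add ⇒ the cat add S add ⇒ the cat add S Z add add ⇒ the cat add S Z add Z add add ⇒ the cat add zero Z add Z add add ⇒ the cat add zero S add Z add add ⇒ the cat add zero zero add Z add add ⇒ the cat add zero zero add S add add ⇒ the cat add zero zero add S Z add add add ⇒ the cat add zero zero add the cat add Z add add add ⇒ the cat add zero zero add the cat add cat zero add add add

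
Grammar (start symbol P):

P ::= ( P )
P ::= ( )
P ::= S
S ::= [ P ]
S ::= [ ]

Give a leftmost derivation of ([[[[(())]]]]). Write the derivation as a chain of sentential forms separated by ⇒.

P ⇒ (P) ⇒ (S) ⇒ ([P]) ⇒ ([S]) ⇒ ([[P]]) ⇒ ([[S]]) ⇒ ([[[P]]]) ⇒ ([[[S]]]) ⇒ ([[[[P]]]]) ⇒ ([[[[(P)]]]]) ⇒ ([[[[(())]]]])

P ⇒ (P)   [P ::= ( P )]
(P) ⇒ (S)   [P ::= S]
(S) ⇒ ([P])   [S ::= [ P ]]
([P]) ⇒ ([S])   [P ::= S]
([S]) ⇒ ([[P]])   [S ::= [ P ]]
([[P]]) ⇒ ([[S]])   [P ::= S]
([[S]]) ⇒ ([[[P]]])   [S ::= [ P ]]
([[[P]]]) ⇒ ([[[S]]])   [P ::= S]
([[[S]]]) ⇒ ([[[[P]]]])   [S ::= [ P ]]
([[[[P]]]]) ⇒ ([[[[(P)]]]])   [P ::= ( P )]
([[[[(P)]]]]) ⇒ ([[[[(())]]]])   [P ::= ( )]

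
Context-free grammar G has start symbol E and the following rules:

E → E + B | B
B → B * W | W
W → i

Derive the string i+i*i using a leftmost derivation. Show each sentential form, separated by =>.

E => E+B => B+B => W+B => i+B => i+B*W => i+W*W => i+i*W => i+i*i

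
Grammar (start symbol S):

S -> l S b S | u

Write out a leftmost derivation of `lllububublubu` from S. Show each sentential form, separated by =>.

S => lSbS => llSbSbS => lllSbSbSbS => lllubSbSbS => lllububSbS => lllubububS => lllububublSbS => lllububublubS => lllububublubu

S => lSbS   [S -> l S b S]
lSbS => llSbSbS   [S -> l S b S]
llSbSbS => lllSbSbSbS   [S -> l S b S]
lllSbSbSbS => lllubSbSbS   [S -> u]
lllubSbSbS => lllububSbS   [S -> u]
lllububSbS => lllubububS   [S -> u]
lllubububS => lllububublSbS   [S -> l S b S]
lllububublSbS => lllububublubS   [S -> u]
lllububublubS => lllububublubu   [S -> u]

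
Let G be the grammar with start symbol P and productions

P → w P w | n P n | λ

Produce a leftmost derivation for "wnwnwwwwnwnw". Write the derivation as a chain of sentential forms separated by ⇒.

P ⇒ wPw   [P → w P w]
wPw ⇒ wnPnw   [P → n P n]
wnPnw ⇒ wnwPwnw   [P → w P w]
wnwPwnw ⇒ wnwnPnwnw   [P → n P n]
wnwnPnwnw ⇒ wnwnwPwnwnw   [P → w P w]
wnwnwPwnwnw ⇒ wnwnwwPwwnwnw   [P → w P w]
wnwnwwPwwnwnw ⇒ wnwnwwwwnwnw   [P → λ]

P ⇒ wPw ⇒ wnPnw ⇒ wnwPwnw ⇒ wnwnPnwnw ⇒ wnwnwPwnwnw ⇒ wnwnwwPwwnwnw ⇒ wnwnwwwwnwnw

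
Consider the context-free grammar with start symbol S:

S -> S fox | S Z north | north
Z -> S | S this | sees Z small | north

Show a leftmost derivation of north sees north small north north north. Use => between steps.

S => S Z north => S Z north Z north => north Z north Z north => north sees Z small north Z north => north sees north small north Z north => north sees north small north north north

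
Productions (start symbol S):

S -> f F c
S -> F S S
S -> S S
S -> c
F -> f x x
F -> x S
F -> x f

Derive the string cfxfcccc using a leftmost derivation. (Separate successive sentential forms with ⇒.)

S ⇒ SS ⇒ SSS ⇒ SSSS ⇒ cSSS ⇒ cfFcSS ⇒ cfxfcSS ⇒ cfxfcSSS ⇒ cfxfccSS ⇒ cfxfcccS ⇒ cfxfcccc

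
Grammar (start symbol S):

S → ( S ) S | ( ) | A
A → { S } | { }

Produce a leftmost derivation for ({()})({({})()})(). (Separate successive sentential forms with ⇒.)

S ⇒ (S)S   [S → ( S ) S]
(S)S ⇒ (A)S   [S → A]
(A)S ⇒ ({S})S   [A → { S }]
({S})S ⇒ ({()})S   [S → ( )]
({()})S ⇒ ({()})(S)S   [S → ( S ) S]
({()})(S)S ⇒ ({()})(A)S   [S → A]
({()})(A)S ⇒ ({()})({S})S   [A → { S }]
({()})({S})S ⇒ ({()})({(S)S})S   [S → ( S ) S]
({()})({(S)S})S ⇒ ({()})({(A)S})S   [S → A]
({()})({(A)S})S ⇒ ({()})({({})S})S   [A → { }]
({()})({({})S})S ⇒ ({()})({({})()})S   [S → ( )]
({()})({({})()})S ⇒ ({()})({({})()})()   [S → ( )]

S ⇒ (S)S ⇒ (A)S ⇒ ({S})S ⇒ ({()})S ⇒ ({()})(S)S ⇒ ({()})(A)S ⇒ ({()})({S})S ⇒ ({()})({(S)S})S ⇒ ({()})({(A)S})S ⇒ ({()})({({})S})S ⇒ ({()})({({})()})S ⇒ ({()})({({})()})()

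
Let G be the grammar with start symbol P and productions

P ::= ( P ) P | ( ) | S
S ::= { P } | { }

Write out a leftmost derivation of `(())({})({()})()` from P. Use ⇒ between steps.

P ⇒ (P)P ⇒ (())P ⇒ (())(P)P ⇒ (())(S)P ⇒ (())({})P ⇒ (())({})(P)P ⇒ (())({})(S)P ⇒ (())({})({P})P ⇒ (())({})({()})P ⇒ (())({})({()})()

P ⇒ (P)P   [P ::= ( P ) P]
(P)P ⇒ (())P   [P ::= ( )]
(())P ⇒ (())(P)P   [P ::= ( P ) P]
(())(P)P ⇒ (())(S)P   [P ::= S]
(())(S)P ⇒ (())({})P   [S ::= { }]
(())({})P ⇒ (())({})(P)P   [P ::= ( P ) P]
(())({})(P)P ⇒ (())({})(S)P   [P ::= S]
(())({})(S)P ⇒ (())({})({P})P   [S ::= { P }]
(())({})({P})P ⇒ (())({})({()})P   [P ::= ( )]
(())({})({()})P ⇒ (())({})({()})()   [P ::= ( )]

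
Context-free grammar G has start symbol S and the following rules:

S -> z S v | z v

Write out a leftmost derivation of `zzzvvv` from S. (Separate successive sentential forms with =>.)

S=>zSv=>zzSvv=>zzzvvv

S => zSv   [S -> z S v]
zSv => zzSvv   [S -> z S v]
zzSvv => zzzvvv   [S -> z v]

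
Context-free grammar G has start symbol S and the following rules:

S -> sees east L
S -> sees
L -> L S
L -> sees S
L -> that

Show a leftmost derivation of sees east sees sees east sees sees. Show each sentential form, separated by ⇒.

S ⇒ sees east L ⇒ sees east sees S ⇒ sees east sees sees east L ⇒ sees east sees sees east sees S ⇒ sees east sees sees east sees sees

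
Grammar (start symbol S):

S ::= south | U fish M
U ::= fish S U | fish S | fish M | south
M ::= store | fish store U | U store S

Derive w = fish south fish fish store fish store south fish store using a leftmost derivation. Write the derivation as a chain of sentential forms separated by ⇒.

S ⇒ U fish M   [S ::= U fish M]
U fish M ⇒ fish S U fish M   [U ::= fish S U]
fish S U fish M ⇒ fish U fish M U fish M   [S ::= U fish M]
fish U fish M U fish M ⇒ fish south fish M U fish M   [U ::= south]
fish south fish M U fish M ⇒ fish south fish fish store U U fish M   [M ::= fish store U]
fish south fish fish store U U fish M ⇒ fish south fish fish store fish M U fish M   [U ::= fish M]
fish south fish fish store fish M U fish M ⇒ fish south fish fish store fish store U fish M   [M ::= store]
fish south fish fish store fish store U fish M ⇒ fish south fish fish store fish store south fish M   [U ::= south]
fish south fish fish store fish store south fish M ⇒ fish south fish fish store fish store south fish store   [M ::= store]

S ⇒ U fish M ⇒ fish S U fish M ⇒ fish U fish M U fish M ⇒ fish south fish M U fish M ⇒ fish south fish fish store U U fish M ⇒ fish south fish fish store fish M U fish M ⇒ fish south fish fish store fish store U fish M ⇒ fish south fish fish store fish store south fish M ⇒ fish south fish fish store fish store south fish store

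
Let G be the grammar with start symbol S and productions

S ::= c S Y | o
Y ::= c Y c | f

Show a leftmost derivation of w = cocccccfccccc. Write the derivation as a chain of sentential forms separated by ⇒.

S ⇒ cSY ⇒ coY ⇒ cocYc ⇒ coccYcc ⇒ cocccYccc ⇒ coccccYcccc ⇒ cocccccYccccc ⇒ cocccccfccccc

S ⇒ cSY   [S ::= c S Y]
cSY ⇒ coY   [S ::= o]
coY ⇒ cocYc   [Y ::= c Y c]
cocYc ⇒ coccYcc   [Y ::= c Y c]
coccYcc ⇒ cocccYccc   [Y ::= c Y c]
cocccYccc ⇒ coccccYcccc   [Y ::= c Y c]
coccccYcccc ⇒ cocccccYccccc   [Y ::= c Y c]
cocccccYccccc ⇒ cocccccfccccc   [Y ::= f]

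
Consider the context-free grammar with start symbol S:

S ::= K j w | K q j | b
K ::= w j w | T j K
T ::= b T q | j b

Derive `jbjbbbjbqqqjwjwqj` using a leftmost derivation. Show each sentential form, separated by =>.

S => Kqj   [S ::= K q j]
Kqj => TjKqj   [K ::= T j K]
TjKqj => jbjKqj   [T ::= j b]
jbjKqj => jbjTjKqj   [K ::= T j K]
jbjTjKqj => jbjbTqjKqj   [T ::= b T q]
jbjbTqjKqj => jbjbbTqqjKqj   [T ::= b T q]
jbjbbTqqjKqj => jbjbbbTqqqjKqj   [T ::= b T q]
jbjbbbTqqqjKqj => jbjbbbjbqqqjKqj   [T ::= j b]
jbjbbbjbqqqjKqj => jbjbbbjbqqqjwjwqj   [K ::= w j w]

S => Kqj => TjKqj => jbjKqj => jbjTjKqj => jbjbTqjKqj => jbjbbTqqjKqj => jbjbbbTqqqjKqj => jbjbbbjbqqqjKqj => jbjbbbjbqqqjwjwqj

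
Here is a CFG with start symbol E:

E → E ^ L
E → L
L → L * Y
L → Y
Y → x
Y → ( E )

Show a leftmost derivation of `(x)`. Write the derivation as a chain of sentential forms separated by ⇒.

E ⇒ L   [E → L]
L ⇒ Y   [L → Y]
Y ⇒ (E)   [Y → ( E )]
(E) ⇒ (L)   [E → L]
(L) ⇒ (Y)   [L → Y]
(Y) ⇒ (x)   [Y → x]

E⇒L⇒Y⇒(E)⇒(L)⇒(Y)⇒(x)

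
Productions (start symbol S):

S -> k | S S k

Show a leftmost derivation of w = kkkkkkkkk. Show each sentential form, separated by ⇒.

S ⇒ SSk ⇒ SSkSk ⇒ kSkSk ⇒ kSSkkSk ⇒ kkSkkSk ⇒ kkSSkkkSk ⇒ kkkSkkkSk ⇒ kkkkkkkSk ⇒ kkkkkkkkk

S ⇒ SSk   [S -> S S k]
SSk ⇒ SSkSk   [S -> S S k]
SSkSk ⇒ kSkSk   [S -> k]
kSkSk ⇒ kSSkkSk   [S -> S S k]
kSSkkSk ⇒ kkSkkSk   [S -> k]
kkSkkSk ⇒ kkSSkkkSk   [S -> S S k]
kkSSkkkSk ⇒ kkkSkkkSk   [S -> k]
kkkSkkkSk ⇒ kkkkkkkSk   [S -> k]
kkkkkkkSk ⇒ kkkkkkkkk   [S -> k]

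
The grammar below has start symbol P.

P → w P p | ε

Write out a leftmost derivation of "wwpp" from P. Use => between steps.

P=>wPp=>wwPpp=>wwpp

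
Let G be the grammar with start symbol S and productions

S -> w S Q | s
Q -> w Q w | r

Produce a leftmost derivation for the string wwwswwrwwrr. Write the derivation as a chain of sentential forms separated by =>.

S=>wSQ=>wwSQQ=>wwwSQQQ=>wwwsQQQ=>wwwswQwQQ=>wwwswwQwwQQ=>wwwswwrwwQQ=>wwwswwrwwrQ=>wwwswwrwwrr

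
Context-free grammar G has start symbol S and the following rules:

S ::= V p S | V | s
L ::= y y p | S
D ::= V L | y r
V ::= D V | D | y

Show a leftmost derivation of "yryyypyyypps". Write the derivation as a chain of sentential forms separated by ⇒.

S ⇒ VpS ⇒ DVpS ⇒ yrVpS ⇒ yrDpS ⇒ yrVLpS ⇒ yrDVLpS ⇒ yrVLVLpS ⇒ yryLVLpS ⇒ yryyypVLpS ⇒ yryyypyLpS ⇒ yryyypyyyppS ⇒ yryyypyyypps

S ⇒ VpS   [S ::= V p S]
VpS ⇒ DVpS   [V ::= D V]
DVpS ⇒ yrVpS   [D ::= y r]
yrVpS ⇒ yrDpS   [V ::= D]
yrDpS ⇒ yrVLpS   [D ::= V L]
yrVLpS ⇒ yrDVLpS   [V ::= D V]
yrDVLpS ⇒ yrVLVLpS   [D ::= V L]
yrVLVLpS ⇒ yryLVLpS   [V ::= y]
yryLVLpS ⇒ yryyypVLpS   [L ::= y y p]
yryyypVLpS ⇒ yryyypyLpS   [V ::= y]
yryyypyLpS ⇒ yryyypyyyppS   [L ::= y y p]
yryyypyyyppS ⇒ yryyypyyypps   [S ::= s]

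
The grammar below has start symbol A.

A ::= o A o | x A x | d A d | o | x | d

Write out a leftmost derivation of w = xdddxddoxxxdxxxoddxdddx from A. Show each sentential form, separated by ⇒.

A ⇒ xAx   [A ::= x A x]
xAx ⇒ xdAdx   [A ::= d A d]
xdAdx ⇒ xddAddx   [A ::= d A d]
xddAddx ⇒ xdddAdddx   [A ::= d A d]
xdddAdddx ⇒ xdddxAxdddx   [A ::= x A x]
xdddxAxdddx ⇒ xdddxdAdxdddx   [A ::= d A d]
xdddxdAdxdddx ⇒ xdddxddAddxdddx   [A ::= d A d]
xdddxddAddxdddx ⇒ xdddxddoAoddxdddx   [A ::= o A o]
xdddxddoAoddxdddx ⇒ xdddxddoxAxoddxdddx   [A ::= x A x]
xdddxddoxAxoddxdddx ⇒ xdddxddoxxAxxoddxdddx   [A ::= x A x]
xdddxddoxxAxxoddxdddx ⇒ xdddxddoxxxAxxxoddxdddx   [A ::= x A x]
xdddxddoxxxAxxxoddxdddx ⇒ xdddxddoxxxdxxxoddxdddx   [A ::= d]

A ⇒ xAx ⇒ xdAdx ⇒ xddAddx ⇒ xdddAdddx ⇒ xdddxAxdddx ⇒ xdddxdAdxdddx ⇒ xdddxddAddxdddx ⇒ xdddxddoAoddxdddx ⇒ xdddxddoxAxoddxdddx ⇒ xdddxddoxxAxxoddxdddx ⇒ xdddxddoxxxAxxxoddxdddx ⇒ xdddxddoxxxdxxxoddxdddx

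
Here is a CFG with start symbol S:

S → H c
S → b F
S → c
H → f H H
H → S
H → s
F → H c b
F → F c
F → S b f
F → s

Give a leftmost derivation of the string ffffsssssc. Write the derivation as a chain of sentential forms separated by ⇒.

S⇒Hc⇒fHHc⇒ffHHHc⇒fffHHHHc⇒ffffHHHHHc⇒ffffsHHHHc⇒ffffssHHHc⇒ffffsssHHc⇒ffffssssHc⇒ffffsssssc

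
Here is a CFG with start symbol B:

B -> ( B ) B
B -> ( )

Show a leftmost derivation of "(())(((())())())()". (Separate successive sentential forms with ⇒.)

B⇒(B)B⇒(())B⇒(())(B)B⇒(())((B)B)B⇒(())(((B)B)B)B⇒(())(((())B)B)B⇒(())(((())())B)B⇒(())(((())())())B⇒(())(((())())())()

B ⇒ (B)B   [B -> ( B ) B]
(B)B ⇒ (())B   [B -> ( )]
(())B ⇒ (())(B)B   [B -> ( B ) B]
(())(B)B ⇒ (())((B)B)B   [B -> ( B ) B]
(())((B)B)B ⇒ (())(((B)B)B)B   [B -> ( B ) B]
(())(((B)B)B)B ⇒ (())(((())B)B)B   [B -> ( )]
(())(((())B)B)B ⇒ (())(((())())B)B   [B -> ( )]
(())(((())())B)B ⇒ (())(((())())())B   [B -> ( )]
(())(((())())())B ⇒ (())(((())())())()   [B -> ( )]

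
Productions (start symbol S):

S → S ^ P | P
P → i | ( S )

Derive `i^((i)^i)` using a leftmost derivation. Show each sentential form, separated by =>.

S => S^P   [S → S ^ P]
S^P => P^P   [S → P]
P^P => i^P   [P → i]
i^P => i^(S)   [P → ( S )]
i^(S) => i^(S^P)   [S → S ^ P]
i^(S^P) => i^(P^P)   [S → P]
i^(P^P) => i^((S)^P)   [P → ( S )]
i^((S)^P) => i^((P)^P)   [S → P]
i^((P)^P) => i^((i)^P)   [P → i]
i^((i)^P) => i^((i)^i)   [P → i]

S => S^P => P^P => i^P => i^(S) => i^(S^P) => i^(P^P) => i^((S)^P) => i^((P)^P) => i^((i)^P) => i^((i)^i)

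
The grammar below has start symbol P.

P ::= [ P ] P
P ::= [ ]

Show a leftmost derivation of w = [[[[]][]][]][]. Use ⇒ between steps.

P ⇒ [P]P ⇒ [[P]P]P ⇒ [[[P]P]P]P ⇒ [[[[]]P]P]P ⇒ [[[[]][]]P]P ⇒ [[[[]][]][]]P ⇒ [[[[]][]][]][]

P ⇒ [P]P   [P ::= [ P ] P]
[P]P ⇒ [[P]P]P   [P ::= [ P ] P]
[[P]P]P ⇒ [[[P]P]P]P   [P ::= [ P ] P]
[[[P]P]P]P ⇒ [[[[]]P]P]P   [P ::= [ ]]
[[[[]]P]P]P ⇒ [[[[]][]]P]P   [P ::= [ ]]
[[[[]][]]P]P ⇒ [[[[]][]][]]P   [P ::= [ ]]
[[[[]][]][]]P ⇒ [[[[]][]][]][]   [P ::= [ ]]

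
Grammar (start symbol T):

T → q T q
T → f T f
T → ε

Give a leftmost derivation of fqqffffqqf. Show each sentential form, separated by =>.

T => fTf   [T → f T f]
fTf => fqTqf   [T → q T q]
fqTqf => fqqTqqf   [T → q T q]
fqqTqqf => fqqfTfqqf   [T → f T f]
fqqfTfqqf => fqqffTffqqf   [T → f T f]
fqqffTffqqf => fqqffffqqf   [T → ε]

T => fTf => fqTqf => fqqTqqf => fqqfTfqqf => fqqffTffqqf => fqqffffqqf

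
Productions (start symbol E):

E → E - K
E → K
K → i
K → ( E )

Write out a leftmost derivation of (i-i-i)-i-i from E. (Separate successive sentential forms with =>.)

E => E-K => E-K-K => K-K-K => (E)-K-K => (E-K)-K-K => (E-K-K)-K-K => (K-K-K)-K-K => (i-K-K)-K-K => (i-i-K)-K-K => (i-i-i)-K-K => (i-i-i)-i-K => (i-i-i)-i-i

E => E-K   [E → E - K]
E-K => E-K-K   [E → E - K]
E-K-K => K-K-K   [E → K]
K-K-K => (E)-K-K   [K → ( E )]
(E)-K-K => (E-K)-K-K   [E → E - K]
(E-K)-K-K => (E-K-K)-K-K   [E → E - K]
(E-K-K)-K-K => (K-K-K)-K-K   [E → K]
(K-K-K)-K-K => (i-K-K)-K-K   [K → i]
(i-K-K)-K-K => (i-i-K)-K-K   [K → i]
(i-i-K)-K-K => (i-i-i)-K-K   [K → i]
(i-i-i)-K-K => (i-i-i)-i-K   [K → i]
(i-i-i)-i-K => (i-i-i)-i-i   [K → i]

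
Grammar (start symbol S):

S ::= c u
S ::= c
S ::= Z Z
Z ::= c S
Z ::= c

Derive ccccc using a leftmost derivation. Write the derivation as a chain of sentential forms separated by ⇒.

S ⇒ ZZ   [S ::= Z Z]
ZZ ⇒ cZ   [Z ::= c]
cZ ⇒ ccS   [Z ::= c S]
ccS ⇒ ccZZ   [S ::= Z Z]
ccZZ ⇒ cccSZ   [Z ::= c S]
cccSZ ⇒ ccccZ   [S ::= c]
ccccZ ⇒ ccccc   [Z ::= c]

S⇒ZZ⇒cZ⇒ccS⇒ccZZ⇒cccSZ⇒ccccZ⇒ccccc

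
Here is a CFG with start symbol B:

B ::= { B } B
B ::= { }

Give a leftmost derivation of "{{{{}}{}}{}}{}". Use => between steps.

B => {B}B   [B ::= { B } B]
{B}B => {{B}B}B   [B ::= { B } B]
{{B}B}B => {{{B}B}B}B   [B ::= { B } B]
{{{B}B}B}B => {{{{}}B}B}B   [B ::= { }]
{{{{}}B}B}B => {{{{}}{}}B}B   [B ::= { }]
{{{{}}{}}B}B => {{{{}}{}}{}}B   [B ::= { }]
{{{{}}{}}{}}B => {{{{}}{}}{}}{}   [B ::= { }]

B => {B}B => {{B}B}B => {{{B}B}B}B => {{{{}}B}B}B => {{{{}}{}}B}B => {{{{}}{}}{}}B => {{{{}}{}}{}}{}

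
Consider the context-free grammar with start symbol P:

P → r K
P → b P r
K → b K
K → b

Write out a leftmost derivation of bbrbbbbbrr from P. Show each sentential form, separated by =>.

P => bPr   [P → b P r]
bPr => bbPrr   [P → b P r]
bbPrr => bbrKrr   [P → r K]
bbrKrr => bbrbKrr   [K → b K]
bbrbKrr => bbrbbKrr   [K → b K]
bbrbbKrr => bbrbbbKrr   [K → b K]
bbrbbbKrr => bbrbbbbKrr   [K → b K]
bbrbbbbKrr => bbrbbbbbrr   [K → b]

P => bPr => bbPrr => bbrKrr => bbrbKrr => bbrbbKrr => bbrbbbKrr => bbrbbbbKrr => bbrbbbbbrr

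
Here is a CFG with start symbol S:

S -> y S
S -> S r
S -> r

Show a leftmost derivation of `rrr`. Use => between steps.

S => Sr   [S -> S r]
Sr => Srr   [S -> S r]
Srr => rrr   [S -> r]

S=>Sr=>Srr=>rrr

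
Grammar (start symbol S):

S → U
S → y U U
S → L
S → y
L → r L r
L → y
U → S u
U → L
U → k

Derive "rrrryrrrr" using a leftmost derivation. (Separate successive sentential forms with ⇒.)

S ⇒ L   [S → L]
L ⇒ rLr   [L → r L r]
rLr ⇒ rrLrr   [L → r L r]
rrLrr ⇒ rrrLrrr   [L → r L r]
rrrLrrr ⇒ rrrrLrrrr   [L → r L r]
rrrrLrrrr ⇒ rrrryrrrr   [L → y]

S ⇒ L ⇒ rLr ⇒ rrLrr ⇒ rrrLrrr ⇒ rrrrLrrrr ⇒ rrrryrrrr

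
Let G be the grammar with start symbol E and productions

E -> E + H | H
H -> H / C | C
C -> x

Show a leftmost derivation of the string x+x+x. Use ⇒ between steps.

E ⇒ E+H   [E -> E + H]
E+H ⇒ E+H+H   [E -> E + H]
E+H+H ⇒ H+H+H   [E -> H]
H+H+H ⇒ C+H+H   [H -> C]
C+H+H ⇒ x+H+H   [C -> x]
x+H+H ⇒ x+C+H   [H -> C]
x+C+H ⇒ x+x+H   [C -> x]
x+x+H ⇒ x+x+C   [H -> C]
x+x+C ⇒ x+x+x   [C -> x]

E ⇒ E+H ⇒ E+H+H ⇒ H+H+H ⇒ C+H+H ⇒ x+H+H ⇒ x+C+H ⇒ x+x+H ⇒ x+x+C ⇒ x+x+x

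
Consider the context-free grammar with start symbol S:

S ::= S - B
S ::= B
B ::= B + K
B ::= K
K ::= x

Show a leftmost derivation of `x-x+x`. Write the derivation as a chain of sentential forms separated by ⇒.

S ⇒ S-B   [S ::= S - B]
S-B ⇒ B-B   [S ::= B]
B-B ⇒ K-B   [B ::= K]
K-B ⇒ x-B   [K ::= x]
x-B ⇒ x-B+K   [B ::= B + K]
x-B+K ⇒ x-K+K   [B ::= K]
x-K+K ⇒ x-x+K   [K ::= x]
x-x+K ⇒ x-x+x   [K ::= x]

S⇒S-B⇒B-B⇒K-B⇒x-B⇒x-B+K⇒x-K+K⇒x-x+K⇒x-x+x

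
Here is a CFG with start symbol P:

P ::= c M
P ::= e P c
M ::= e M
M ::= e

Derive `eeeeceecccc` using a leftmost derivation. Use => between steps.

P => ePc   [P ::= e P c]
ePc => eePcc   [P ::= e P c]
eePcc => eeePccc   [P ::= e P c]
eeePccc => eeeePcccc   [P ::= e P c]
eeeePcccc => eeeecMcccc   [P ::= c M]
eeeecMcccc => eeeeceMcccc   [M ::= e M]
eeeeceMcccc => eeeeceecccc   [M ::= e]

P => ePc => eePcc => eeePccc => eeeePcccc => eeeecMcccc => eeeeceMcccc => eeeeceecccc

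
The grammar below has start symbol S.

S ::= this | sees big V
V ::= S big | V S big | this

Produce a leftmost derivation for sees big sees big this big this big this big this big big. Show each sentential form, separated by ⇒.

S ⇒ sees big V ⇒ sees big S big ⇒ sees big sees big V big ⇒ sees big sees big V S big big ⇒ sees big sees big V S big S big big ⇒ sees big sees big V S big S big S big big ⇒ sees big sees big S big S big S big S big big ⇒ sees big sees big this big S big S big S big big ⇒ sees big sees big this big this big S big S big big ⇒ sees big sees big this big this big this big S big big ⇒ sees big sees big this big this big this big this big big

S ⇒ sees big V   [S ::= sees big V]
sees big V ⇒ sees big S big   [V ::= S big]
sees big S big ⇒ sees big sees big V big   [S ::= sees big V]
sees big sees big V big ⇒ sees big sees big V S big big   [V ::= V S big]
sees big sees big V S big big ⇒ sees big sees big V S big S big big   [V ::= V S big]
sees big sees big V S big S big big ⇒ sees big sees big V S big S big S big big   [V ::= V S big]
sees big sees big V S big S big S big big ⇒ sees big sees big S big S big S big S big big   [V ::= S big]
sees big sees big S big S big S big S big big ⇒ sees big sees big this big S big S big S big big   [S ::= this]
sees big sees big this big S big S big S big big ⇒ sees big sees big this big this big S big S big big   [S ::= this]
sees big sees big this big this big S big S big big ⇒ sees big sees big this big this big this big S big big   [S ::= this]
sees big sees big this big this big this big S big big ⇒ sees big sees big this big this big this big this big big   [S ::= this]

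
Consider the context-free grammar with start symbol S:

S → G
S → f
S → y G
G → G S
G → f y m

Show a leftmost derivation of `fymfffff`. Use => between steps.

S => G => GS => GSS => GSSS => GSSSS => GSSSSS => fymSSSSS => fymfSSSS => fymffSSS => fymfffSS => fymffffS => fymfffff

S => G   [S → G]
G => GS   [G → G S]
GS => GSS   [G → G S]
GSS => GSSS   [G → G S]
GSSS => GSSSS   [G → G S]
GSSSS => GSSSSS   [G → G S]
GSSSSS => fymSSSSS   [G → f y m]
fymSSSSS => fymfSSSS   [S → f]
fymfSSSS => fymffSSS   [S → f]
fymffSSS => fymfffSS   [S → f]
fymfffSS => fymffffS   [S → f]
fymffffS => fymfffff   [S → f]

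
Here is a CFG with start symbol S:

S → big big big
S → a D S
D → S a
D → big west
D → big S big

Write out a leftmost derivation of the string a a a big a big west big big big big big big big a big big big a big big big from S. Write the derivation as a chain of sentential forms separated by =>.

S => a D S => a S a S => a a D S a S => a a S a S a S => a a a D S a S a S => a a a big S big S a S a S => a a a big a D S big S a S a S => a a a big a big west S big S a S a S => a a a big a big west big big big big S a S a S => a a a big a big west big big big big big big big a S a S => a a a big a big west big big big big big big big a big big big a S => a a a big a big west big big big big big big big a big big big a big big big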